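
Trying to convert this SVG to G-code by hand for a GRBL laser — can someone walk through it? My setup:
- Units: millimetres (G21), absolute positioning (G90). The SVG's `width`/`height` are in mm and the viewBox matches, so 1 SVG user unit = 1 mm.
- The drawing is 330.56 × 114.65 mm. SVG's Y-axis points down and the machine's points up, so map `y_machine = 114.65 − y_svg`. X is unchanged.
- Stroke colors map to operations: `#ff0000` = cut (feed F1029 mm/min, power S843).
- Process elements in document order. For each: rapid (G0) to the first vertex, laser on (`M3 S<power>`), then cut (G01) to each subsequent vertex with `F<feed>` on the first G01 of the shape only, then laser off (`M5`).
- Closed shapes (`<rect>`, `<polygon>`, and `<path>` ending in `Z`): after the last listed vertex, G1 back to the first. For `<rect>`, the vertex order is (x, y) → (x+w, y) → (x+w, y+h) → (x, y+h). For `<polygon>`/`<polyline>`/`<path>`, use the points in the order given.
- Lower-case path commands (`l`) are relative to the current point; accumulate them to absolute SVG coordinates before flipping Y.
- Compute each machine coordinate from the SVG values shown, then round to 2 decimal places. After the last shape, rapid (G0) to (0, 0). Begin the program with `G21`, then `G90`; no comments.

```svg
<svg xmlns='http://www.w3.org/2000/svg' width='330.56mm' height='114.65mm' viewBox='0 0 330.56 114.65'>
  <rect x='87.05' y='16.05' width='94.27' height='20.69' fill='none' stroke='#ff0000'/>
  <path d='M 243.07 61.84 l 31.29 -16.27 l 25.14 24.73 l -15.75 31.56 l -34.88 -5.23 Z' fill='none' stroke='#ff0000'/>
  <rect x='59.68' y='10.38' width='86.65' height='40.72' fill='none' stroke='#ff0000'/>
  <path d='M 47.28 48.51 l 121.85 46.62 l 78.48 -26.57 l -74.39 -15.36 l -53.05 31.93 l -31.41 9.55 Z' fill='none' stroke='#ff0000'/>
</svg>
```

G21
G90
G0 X87.05 Y98.60
M3 S843
G01 X181.32 Y98.60 F1029
G01 X181.32 Y77.91
G01 X87.05 Y77.91
G01 X87.05 Y98.60
M5
G0 X243.07 Y52.81
M3 S843
G01 X274.36 Y69.08 F1029
G01 X299.50 Y44.35
G01 X283.75 Y12.79
G01 X248.87 Y18.02
G01 X243.07 Y52.81
M5
G0 X59.68 Y104.27
M3 S843
G01 X146.33 Y104.27 F1029
G01 X146.33 Y63.55
G01 X59.68 Y63.55
G01 X59.68 Y104.27
M5
G0 X47.28 Y66.14
M3 S843
G01 X169.13 Y19.52 F1029
G01 X247.61 Y46.09
G01 X173.22 Y61.45
G01 X120.17 Y29.52
G01 X88.76 Y19.97
G01 X47.28 Y66.14
M5
G0 X0.00 Y0.00

Since the viewBox matches the mm dimensions, user units are millimetres directly. The only transform is the Y-flip y_m = 114.65 − y_svg.

Shape 1 is a rectangle drawn with `<rect>`. Its stroke #ff0000 means cut at S843, F1029. After flipping Y the toolpath is (87.05,98.60) → (181.32,98.60) → (181.32,77.91) → (87.05,77.91) → (87.05,98.60), returning to the start.

Shape 2 is a regular polygon drawn with `<path>`. Its stroke #ff0000 means cut at S843, F1029. After flipping Y the toolpath is (243.07,52.81) → (274.36,69.08) → (299.50,44.35) → (283.75,12.79) → (248.87,18.02) → (243.07,52.81), returning to the start.

Shape 3 is a rectangle drawn with `<rect>`. Its stroke #ff0000 means cut at S843, F1029. After flipping Y the toolpath is (59.68,104.27) → (146.33,104.27) → (146.33,63.55) → (59.68,63.55) → (59.68,104.27), returning to the start.

Shape 4 is a closed polygon drawn with `<path>`. Its stroke #ff0000 means cut at S843, F1029. After flipping Y the toolpath is (47.28,66.14) → (169.13,19.52) → (247.61,46.09) → (173.22,61.45) → (120.17,29.52) → (88.76,19.97) → (47.28,66.14), returning to the start.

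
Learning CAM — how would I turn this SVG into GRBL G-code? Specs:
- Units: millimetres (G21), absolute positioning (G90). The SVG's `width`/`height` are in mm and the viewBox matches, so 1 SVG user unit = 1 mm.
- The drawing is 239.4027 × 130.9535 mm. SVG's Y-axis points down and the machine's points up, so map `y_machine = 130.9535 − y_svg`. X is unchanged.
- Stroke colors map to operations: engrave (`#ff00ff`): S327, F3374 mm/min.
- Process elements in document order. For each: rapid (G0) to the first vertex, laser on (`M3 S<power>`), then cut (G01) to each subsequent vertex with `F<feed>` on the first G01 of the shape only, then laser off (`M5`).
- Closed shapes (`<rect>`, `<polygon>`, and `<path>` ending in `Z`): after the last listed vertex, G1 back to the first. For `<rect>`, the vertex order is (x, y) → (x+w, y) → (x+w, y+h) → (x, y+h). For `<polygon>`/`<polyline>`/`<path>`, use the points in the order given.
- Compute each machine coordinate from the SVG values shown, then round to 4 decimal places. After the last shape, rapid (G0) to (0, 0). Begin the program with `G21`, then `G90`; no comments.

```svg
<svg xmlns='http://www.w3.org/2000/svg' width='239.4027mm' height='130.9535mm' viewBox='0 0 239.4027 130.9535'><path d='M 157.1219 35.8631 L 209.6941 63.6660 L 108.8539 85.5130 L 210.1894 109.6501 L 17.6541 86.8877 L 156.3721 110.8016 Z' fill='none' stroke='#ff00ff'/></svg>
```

viewBox `0 0 239.4027 130.9535` with mm width/height → 1 unit = 1 mm. Flip: y_m = 130.9535 − y_svg.

**Shape 1** — `<path>` closed polygon, stroke `#ff00ff` → engrave (S327, F3374). Machine vertices: (157.1219,95.0904) → (209.6941,67.2875) → (108.8539,45.4405) → (210.1894,21.3034) → (17.6541,44.0658) → (156.3721,20.1519) → (157.1219,95.0904). Closed: final G1 returns to the first vertex.

G21
G90
G0 X157.1219 Y95.0904
M3 S327
G01 X209.6941 Y67.2875 F3374
G01 X108.8539 Y45.4405
G01 X210.1894 Y21.3034
G01 X17.6541 Y44.0658
G01 X156.3721 Y20.1519
G01 X157.1219 Y95.0904
M5
G0 X0.0000 Y0.0000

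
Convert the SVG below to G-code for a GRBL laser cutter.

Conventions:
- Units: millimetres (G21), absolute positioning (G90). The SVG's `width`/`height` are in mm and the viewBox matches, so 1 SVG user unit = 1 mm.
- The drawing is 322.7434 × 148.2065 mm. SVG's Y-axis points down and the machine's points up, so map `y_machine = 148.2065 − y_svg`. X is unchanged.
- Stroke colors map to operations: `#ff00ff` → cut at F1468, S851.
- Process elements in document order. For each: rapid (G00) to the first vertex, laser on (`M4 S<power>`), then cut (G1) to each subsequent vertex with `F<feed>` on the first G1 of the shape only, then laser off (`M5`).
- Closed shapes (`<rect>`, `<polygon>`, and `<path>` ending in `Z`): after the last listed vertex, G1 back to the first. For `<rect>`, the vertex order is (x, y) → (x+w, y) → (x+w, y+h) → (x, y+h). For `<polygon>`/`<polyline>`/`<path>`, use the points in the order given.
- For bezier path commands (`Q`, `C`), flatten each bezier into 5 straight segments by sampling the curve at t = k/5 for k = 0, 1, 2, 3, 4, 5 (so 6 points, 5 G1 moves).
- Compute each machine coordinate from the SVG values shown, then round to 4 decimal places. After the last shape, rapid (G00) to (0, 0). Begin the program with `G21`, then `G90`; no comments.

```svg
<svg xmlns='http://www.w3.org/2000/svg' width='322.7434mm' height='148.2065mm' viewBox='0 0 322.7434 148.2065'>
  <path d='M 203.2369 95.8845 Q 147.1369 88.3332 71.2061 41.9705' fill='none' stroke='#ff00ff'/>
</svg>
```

G21
G90
G00 X203.2369 Y52.3220
M4 S851
G1 X180.0037 Y56.8950 F1468
G1 X155.1840 Y64.5729
G1 X128.7778 Y75.3557
G1 X100.7852 Y89.2434
G1 X71.2061 Y106.2360
M5
G00 X0.0000 Y0.0000

Since the viewBox matches the mm dimensions, user units are millimetres directly. The only transform is the Y-flip y_m = 148.2065 − y_svg.

Shape 1 is a quadratic bezier drawn with `<path>`. Its stroke #ff00ff means cut at S851, F1468. After flipping Y the toolpath is (203.2369,52.3220) → (180.0037,56.8950) → (155.1840,64.5729) → (128.7778,75.3557) → (100.7852,89.2434) → (71.2061,106.2360).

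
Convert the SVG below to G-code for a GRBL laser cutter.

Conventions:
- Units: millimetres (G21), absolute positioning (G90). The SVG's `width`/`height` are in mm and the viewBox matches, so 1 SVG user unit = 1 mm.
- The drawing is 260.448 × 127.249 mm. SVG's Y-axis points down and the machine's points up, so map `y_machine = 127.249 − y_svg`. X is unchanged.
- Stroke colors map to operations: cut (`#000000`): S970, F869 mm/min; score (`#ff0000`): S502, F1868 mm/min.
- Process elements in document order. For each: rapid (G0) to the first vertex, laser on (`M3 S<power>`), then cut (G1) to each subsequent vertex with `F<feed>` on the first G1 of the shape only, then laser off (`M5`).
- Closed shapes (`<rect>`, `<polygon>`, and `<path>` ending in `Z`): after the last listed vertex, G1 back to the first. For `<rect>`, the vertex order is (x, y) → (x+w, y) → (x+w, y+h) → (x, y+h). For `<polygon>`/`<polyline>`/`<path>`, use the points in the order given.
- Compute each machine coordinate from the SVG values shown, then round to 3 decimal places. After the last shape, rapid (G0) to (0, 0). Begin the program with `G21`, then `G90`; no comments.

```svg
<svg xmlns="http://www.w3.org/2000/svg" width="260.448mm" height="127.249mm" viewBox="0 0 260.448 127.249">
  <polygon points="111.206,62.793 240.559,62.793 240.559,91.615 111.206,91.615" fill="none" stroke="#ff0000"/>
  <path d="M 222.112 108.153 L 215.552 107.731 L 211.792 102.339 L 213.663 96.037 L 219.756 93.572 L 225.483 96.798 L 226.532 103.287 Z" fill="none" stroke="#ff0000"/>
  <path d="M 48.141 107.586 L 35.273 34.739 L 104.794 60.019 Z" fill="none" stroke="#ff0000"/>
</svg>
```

1 u = 1 mm; y_m = 127.249 − y.

[1] `<polygon>` rectangle, #ff0000→score S502 F1868: (111.206,64.456) → (240.559,64.456) → (240.559,35.634) → (111.206,35.634) → (111.206,64.456) (closed)

[2] `<path>` regular polygon, #ff0000→score S502 F1868: (222.112,19.096) → (215.552,19.518) → (211.792,24.910) → (213.663,31.212) → (219.756,33.677) → (225.483,30.451) → (226.532,23.962) → (222.112,19.096) (closed)

[3] `<path>` regular polygon, #ff0000→score S502 F1868: (48.141,19.663) → (35.273,92.510) → (104.794,67.230) → (48.141,19.663) (closed)

G21
G90
G0 X111.206 Y64.456
M3 S502
G1 X240.559 Y64.456 F1868
G1 X240.559 Y35.634
G1 X111.206 Y35.634
G1 X111.206 Y64.456
M5
G0 X222.112 Y19.096
M3 S502
G1 X215.552 Y19.518 F1868
G1 X211.792 Y24.910
G1 X213.663 Y31.212
G1 X219.756 Y33.677
G1 X225.483 Y30.451
G1 X226.532 Y23.962
G1 X222.112 Y19.096
M5
G0 X48.141 Y19.663
M3 S502
G1 X35.273 Y92.510 F1868
G1 X104.794 Y67.230
G1 X48.141 Y19.663
M5
G0 X0.000 Y0.000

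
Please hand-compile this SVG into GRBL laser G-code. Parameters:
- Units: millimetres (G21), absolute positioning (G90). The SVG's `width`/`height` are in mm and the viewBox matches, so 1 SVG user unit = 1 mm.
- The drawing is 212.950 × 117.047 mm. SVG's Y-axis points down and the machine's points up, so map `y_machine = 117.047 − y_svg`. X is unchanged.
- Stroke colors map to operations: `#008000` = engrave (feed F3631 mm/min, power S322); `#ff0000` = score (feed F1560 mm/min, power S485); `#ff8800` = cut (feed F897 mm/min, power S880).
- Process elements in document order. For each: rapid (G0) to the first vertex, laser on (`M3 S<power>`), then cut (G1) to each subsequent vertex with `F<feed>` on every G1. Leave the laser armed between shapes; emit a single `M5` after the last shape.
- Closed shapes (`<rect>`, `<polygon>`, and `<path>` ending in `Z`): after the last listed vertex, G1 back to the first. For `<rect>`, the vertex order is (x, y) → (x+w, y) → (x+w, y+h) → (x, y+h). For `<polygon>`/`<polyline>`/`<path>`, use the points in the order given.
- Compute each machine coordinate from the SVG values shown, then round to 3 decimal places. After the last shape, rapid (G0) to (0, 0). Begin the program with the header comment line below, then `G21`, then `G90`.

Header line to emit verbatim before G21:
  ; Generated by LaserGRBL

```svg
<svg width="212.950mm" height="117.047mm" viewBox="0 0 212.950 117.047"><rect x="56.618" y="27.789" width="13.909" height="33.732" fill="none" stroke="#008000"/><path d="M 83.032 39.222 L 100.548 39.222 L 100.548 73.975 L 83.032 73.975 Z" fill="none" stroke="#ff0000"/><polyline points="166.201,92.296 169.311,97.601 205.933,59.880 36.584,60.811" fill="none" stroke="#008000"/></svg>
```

1 u = 1 mm; y_m = 117.047 − y.

[1] `<rect>` rectangle, #008000→engrave S322 F3631: (56.618,89.258) → (70.527,89.258) → (70.527,55.526) → (56.618,55.526) → (56.618,89.258) (closed)

[2] `<path>` rectangle, #ff0000→score S485 F1560: (83.032,77.825) → (100.548,77.825) → (100.548,43.072) → (83.032,43.072) → (83.032,77.825) (closed)

[3] `<polyline>` open polyline, #008000→engrave S322 F3631: (166.201,24.751) → (169.311,19.446) → (205.933,57.167) → (36.584,56.236)

; Generated by LaserGRBL
G21
G90
G0 X56.618 Y89.258
M3 S322
G1 X70.527 Y89.258 F3631
G1 X70.527 Y55.526 F3631
G1 X56.618 Y55.526 F3631
G1 X56.618 Y89.258 F3631
G0 X83.032 Y77.825
M3 S485
G1 X100.548 Y77.825 F1560
G1 X100.548 Y43.072 F1560
G1 X83.032 Y43.072 F1560
G1 X83.032 Y77.825 F1560
G0 X166.201 Y24.751
M3 S322
G1 X169.311 Y19.446 F3631
G1 X205.933 Y57.167 F3631
G1 X36.584 Y56.236 F3631
M5
G0 X0.000 Y0.000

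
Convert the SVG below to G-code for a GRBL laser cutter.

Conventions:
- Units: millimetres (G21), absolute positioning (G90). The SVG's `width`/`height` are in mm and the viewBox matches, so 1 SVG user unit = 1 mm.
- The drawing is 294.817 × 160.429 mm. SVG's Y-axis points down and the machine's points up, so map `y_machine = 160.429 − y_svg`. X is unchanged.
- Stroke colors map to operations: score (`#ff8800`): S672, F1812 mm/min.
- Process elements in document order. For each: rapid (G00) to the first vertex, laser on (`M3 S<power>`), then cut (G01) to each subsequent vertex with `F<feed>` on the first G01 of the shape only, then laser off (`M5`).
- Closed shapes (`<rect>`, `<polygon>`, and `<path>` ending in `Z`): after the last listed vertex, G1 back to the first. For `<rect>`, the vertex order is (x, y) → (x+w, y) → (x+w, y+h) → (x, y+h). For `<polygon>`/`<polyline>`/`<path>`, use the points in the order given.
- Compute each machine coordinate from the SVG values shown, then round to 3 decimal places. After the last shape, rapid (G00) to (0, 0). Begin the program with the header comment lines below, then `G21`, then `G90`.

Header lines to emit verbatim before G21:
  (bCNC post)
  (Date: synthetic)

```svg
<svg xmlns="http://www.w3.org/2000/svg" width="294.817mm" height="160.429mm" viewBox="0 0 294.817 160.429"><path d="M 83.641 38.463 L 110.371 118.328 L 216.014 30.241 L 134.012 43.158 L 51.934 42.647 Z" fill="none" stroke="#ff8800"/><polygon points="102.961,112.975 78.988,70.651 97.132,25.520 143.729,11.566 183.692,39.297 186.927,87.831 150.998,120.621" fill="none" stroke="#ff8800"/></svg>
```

(bCNC post)
(Date: synthetic)
G21
G90
G00 X83.641 Y121.966
M3 S672
G01 X110.371 Y42.101 F1812
G01 X216.014 Y130.188
G01 X134.012 Y117.271
G01 X51.934 Y117.782
G01 X83.641 Y121.966
M5
G00 X102.961 Y47.454
M3 S672
G01 X78.988 Y89.778 F1812
G01 X97.132 Y134.909
G01 X143.729 Y148.863
G01 X183.692 Y121.132
G01 X186.927 Y72.598
G01 X150.998 Y39.808
G01 X102.961 Y47.454
M5
G00 X0.000 Y0.000

viewBox `0 0 294.817 160.429` with mm width/height → 1 unit = 1 mm. Flip: y_m = 160.429 − y_svg.

**Shape 1** — `<path>` closed polygon, stroke `#ff8800` → score (S672, F1812). Machine vertices: (83.641,121.966) → (110.371,42.101) → (216.014,130.188) → (134.012,117.271) → (51.934,117.782) → (83.641,121.966). Closed: final G1 returns to the first vertex.

**Shape 2** — `<polygon>` regular polygon, stroke `#ff8800` → score (S672, F1812). Machine vertices: (102.961,47.454) → (78.988,89.778) → (97.132,134.909) → (143.729,148.863) → (183.692,121.132) → (186.927,72.598) → (150.998,39.808) → (102.961,47.454). Closed: final G1 returns to the first vertex.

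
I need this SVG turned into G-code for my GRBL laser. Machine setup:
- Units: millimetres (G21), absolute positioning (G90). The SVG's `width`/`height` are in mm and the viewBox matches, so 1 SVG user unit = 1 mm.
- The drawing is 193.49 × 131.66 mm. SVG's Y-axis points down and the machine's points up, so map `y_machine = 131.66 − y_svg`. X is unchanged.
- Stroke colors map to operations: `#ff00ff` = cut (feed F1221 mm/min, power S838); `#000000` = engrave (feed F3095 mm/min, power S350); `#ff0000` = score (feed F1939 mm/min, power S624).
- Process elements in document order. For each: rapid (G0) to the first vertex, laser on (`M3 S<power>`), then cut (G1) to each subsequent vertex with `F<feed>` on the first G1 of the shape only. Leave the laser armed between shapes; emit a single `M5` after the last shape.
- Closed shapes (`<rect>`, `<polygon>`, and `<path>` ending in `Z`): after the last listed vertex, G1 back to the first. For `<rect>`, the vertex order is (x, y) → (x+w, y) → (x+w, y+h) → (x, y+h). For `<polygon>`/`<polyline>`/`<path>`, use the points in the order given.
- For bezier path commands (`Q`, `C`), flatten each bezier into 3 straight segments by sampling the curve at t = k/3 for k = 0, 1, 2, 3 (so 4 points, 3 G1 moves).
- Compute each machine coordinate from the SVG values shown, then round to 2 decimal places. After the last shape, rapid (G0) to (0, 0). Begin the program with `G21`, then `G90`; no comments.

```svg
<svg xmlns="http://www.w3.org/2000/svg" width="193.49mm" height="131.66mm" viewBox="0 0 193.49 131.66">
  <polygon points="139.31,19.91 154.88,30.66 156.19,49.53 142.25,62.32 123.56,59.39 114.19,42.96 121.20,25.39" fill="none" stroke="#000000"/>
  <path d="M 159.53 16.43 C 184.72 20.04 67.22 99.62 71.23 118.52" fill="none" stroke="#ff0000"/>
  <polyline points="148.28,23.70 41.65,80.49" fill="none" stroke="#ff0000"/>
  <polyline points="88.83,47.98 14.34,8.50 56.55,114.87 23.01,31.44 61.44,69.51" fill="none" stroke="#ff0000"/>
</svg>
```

Since the viewBox matches the mm dimensions, user units are millimetres directly. The only transform is the Y-flip y_m = 131.66 − y_svg.

Shape 1 is a regular polygon drawn with `<polygon>`. Its stroke #000000 means engrave at S350, F3095. After flipping Y the toolpath is (139.31,111.75) → (154.88,101.00) → (156.19,82.13) → (142.25,69.34) → (123.56,72.27) → (114.19,88.70) → (121.20,106.27) → (139.31,111.75), returning to the start.

Shape 2 is a cubic bezier drawn with `<path>`. Its stroke #ff0000 means score at S624, F1939. After flipping Y the toolpath is (159.53,115.23) → (146.94,91.36) → (97.94,47.21) → (71.23,13.14).

Shape 3 is a line segment drawn with `<polyline>`. Its stroke #ff0000 means score at S624, F1939. After flipping Y the toolpath is (148.28,107.96) → (41.65,51.17).

Shape 4 is a open polyline drawn with `<polyline>`. Its stroke #ff0000 means score at S624, F1939. After flipping Y the toolpath is (88.83,83.68) → (14.34,123.16) → (56.55,16.79) → (23.01,100.22) → (61.44,62.15).

G21
G90
G0 X139.31 Y111.75
M3 S350
G1 X154.88 Y101.00 F3095
G1 X156.19 Y82.13
G1 X142.25 Y69.34
G1 X123.56 Y72.27
G1 X114.19 Y88.70
G1 X121.20 Y106.27
G1 X139.31 Y111.75
G0 X159.53 Y115.23
M3 S624
G1 X146.94 Y91.36 F1939
G1 X97.94 Y47.21
G1 X71.23 Y13.14
G0 X148.28 Y107.96
M3 S624
G1 X41.65 Y51.17 F1939
G0 X88.83 Y83.68
M3 S624
G1 X14.34 Y123.16 F1939
G1 X56.55 Y16.79
G1 X23.01 Y100.22
G1 X61.44 Y62.15
M5
G0 X0.00 Y0.00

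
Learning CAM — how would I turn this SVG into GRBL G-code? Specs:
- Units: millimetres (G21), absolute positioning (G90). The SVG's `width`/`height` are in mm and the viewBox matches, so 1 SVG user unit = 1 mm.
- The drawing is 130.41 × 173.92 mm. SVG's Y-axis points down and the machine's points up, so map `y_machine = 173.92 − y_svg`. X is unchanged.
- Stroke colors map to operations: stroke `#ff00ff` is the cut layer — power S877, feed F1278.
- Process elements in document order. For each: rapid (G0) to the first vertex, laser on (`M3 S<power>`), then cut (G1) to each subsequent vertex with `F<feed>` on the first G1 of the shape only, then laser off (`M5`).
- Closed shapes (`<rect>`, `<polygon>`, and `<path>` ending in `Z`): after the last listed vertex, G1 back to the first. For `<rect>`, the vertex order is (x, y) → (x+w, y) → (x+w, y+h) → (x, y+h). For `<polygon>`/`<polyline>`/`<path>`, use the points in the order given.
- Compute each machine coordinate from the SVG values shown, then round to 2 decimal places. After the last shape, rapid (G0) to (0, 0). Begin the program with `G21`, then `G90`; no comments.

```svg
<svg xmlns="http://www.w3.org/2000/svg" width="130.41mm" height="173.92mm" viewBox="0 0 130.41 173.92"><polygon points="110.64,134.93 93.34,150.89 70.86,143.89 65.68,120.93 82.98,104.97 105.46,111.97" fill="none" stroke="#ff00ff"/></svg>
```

G21
G90
G0 X110.64 Y38.99
M3 S877
G1 X93.34 Y23.03 F1278
G1 X70.86 Y30.03
G1 X65.68 Y52.99
G1 X82.98 Y68.95
G1 X105.46 Y61.95
G1 X110.64 Y38.99
M5
G0 X0.00 Y0.00

Since the viewBox matches the mm dimensions, user units are millimetres directly. The only transform is the Y-flip y_m = 173.92 − y_svg.

Shape 1 is a regular polygon drawn with `<polygon>`. Its stroke #ff00ff means cut at S877, F1278. After flipping Y the toolpath is (110.64,38.99) → (93.34,23.03) → (70.86,30.03) → (65.68,52.99) → (82.98,68.95) → (105.46,61.95) → (110.64,38.99), returning to the start.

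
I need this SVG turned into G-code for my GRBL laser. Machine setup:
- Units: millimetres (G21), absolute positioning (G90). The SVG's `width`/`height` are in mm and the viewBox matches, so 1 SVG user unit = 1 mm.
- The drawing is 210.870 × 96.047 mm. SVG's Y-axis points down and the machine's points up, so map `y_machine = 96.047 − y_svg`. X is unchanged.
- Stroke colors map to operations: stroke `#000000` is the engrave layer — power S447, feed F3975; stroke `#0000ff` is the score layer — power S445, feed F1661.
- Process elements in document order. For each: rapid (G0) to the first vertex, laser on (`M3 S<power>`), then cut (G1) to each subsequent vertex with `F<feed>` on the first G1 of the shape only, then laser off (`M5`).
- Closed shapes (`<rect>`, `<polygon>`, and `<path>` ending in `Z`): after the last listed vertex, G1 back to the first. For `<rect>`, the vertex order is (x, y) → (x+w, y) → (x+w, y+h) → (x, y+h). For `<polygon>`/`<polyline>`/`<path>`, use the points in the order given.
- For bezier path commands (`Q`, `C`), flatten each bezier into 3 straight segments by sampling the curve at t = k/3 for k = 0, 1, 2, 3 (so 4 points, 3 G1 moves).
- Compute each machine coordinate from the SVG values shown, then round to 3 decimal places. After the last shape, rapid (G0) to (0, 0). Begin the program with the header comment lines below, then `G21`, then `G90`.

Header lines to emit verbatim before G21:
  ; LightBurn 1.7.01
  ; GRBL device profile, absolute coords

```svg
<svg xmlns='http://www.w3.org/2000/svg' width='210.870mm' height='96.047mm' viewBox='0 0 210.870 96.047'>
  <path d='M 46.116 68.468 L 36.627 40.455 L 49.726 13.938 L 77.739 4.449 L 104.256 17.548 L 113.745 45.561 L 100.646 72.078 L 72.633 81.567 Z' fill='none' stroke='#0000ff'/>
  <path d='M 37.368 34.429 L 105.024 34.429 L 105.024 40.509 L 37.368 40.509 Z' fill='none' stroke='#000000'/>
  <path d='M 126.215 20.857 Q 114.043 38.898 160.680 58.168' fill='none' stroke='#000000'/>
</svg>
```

1 u = 1 mm; y_m = 96.047 − y.

[1] `<path>` regular polygon, #0000ff→score S445 F1661: (46.116,27.579) → (36.627,55.592) → (49.726,82.109) → (77.739,91.598) → (104.256,78.499) → (113.745,50.486) → (100.646,23.969) → (72.633,14.480) → (46.116,27.579) (closed)

[2] `<path>` rectangle, #000000→engrave S447 F3975: (37.368,61.618) → (105.024,61.618) → (105.024,55.538) → (37.368,55.538) → (37.368,61.618) (closed)

[3] `<path>` quadratic bezier, #000000→engrave S447 F3975: (126.215,75.190) → (124.635,63.026) → (136.123,50.589) → (160.680,37.879)

; LightBurn 1.7.01
; GRBL device profile, absolute coords
G21
G90
G0 X46.116 Y27.579
M3 S445
G1 X36.627 Y55.592 F1661
G1 X49.726 Y82.109
G1 X77.739 Y91.598
G1 X104.256 Y78.499
G1 X113.745 Y50.486
G1 X100.646 Y23.969
G1 X72.633 Y14.480
G1 X46.116 Y27.579
M5
G0 X37.368 Y61.618
M3 S447
G1 X105.024 Y61.618 F3975
G1 X105.024 Y55.538
G1 X37.368 Y55.538
G1 X37.368 Y61.618
M5
G0 X126.215 Y75.190
M3 S447
G1 X124.635 Y63.026 F3975
G1 X136.123 Y50.589
G1 X160.680 Y37.879
M5
G0 X0.000 Y0.000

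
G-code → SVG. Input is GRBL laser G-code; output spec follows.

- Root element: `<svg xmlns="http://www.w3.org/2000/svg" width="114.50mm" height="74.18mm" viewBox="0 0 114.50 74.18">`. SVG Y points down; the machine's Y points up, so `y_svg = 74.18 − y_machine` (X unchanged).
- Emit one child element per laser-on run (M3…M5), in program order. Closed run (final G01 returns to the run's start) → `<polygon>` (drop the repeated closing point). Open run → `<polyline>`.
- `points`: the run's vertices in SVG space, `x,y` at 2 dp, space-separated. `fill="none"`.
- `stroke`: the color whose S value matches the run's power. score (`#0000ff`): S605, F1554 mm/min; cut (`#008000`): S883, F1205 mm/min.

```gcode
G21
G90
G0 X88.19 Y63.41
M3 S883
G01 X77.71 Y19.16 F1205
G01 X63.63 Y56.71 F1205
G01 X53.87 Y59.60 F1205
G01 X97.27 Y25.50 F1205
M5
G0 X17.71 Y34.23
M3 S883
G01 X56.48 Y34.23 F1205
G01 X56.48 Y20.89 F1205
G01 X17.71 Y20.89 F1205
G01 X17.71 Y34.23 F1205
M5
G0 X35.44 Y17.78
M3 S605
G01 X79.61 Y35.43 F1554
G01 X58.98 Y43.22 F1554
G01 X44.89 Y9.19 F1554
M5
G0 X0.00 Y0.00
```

y_svg = 74.18 − y_m.

[1] S883→`#008000` (cut); open run; points: 88.19,10.77 77.71,55.02 63.63,17.47 53.87,14.58 97.27,48.68

[2] S883→`#008000` (cut); closed run; points: 17.71,39.95 56.48,39.95 56.48,53.29 17.71,53.29

[3] S605→`#0000ff` (score); open run; points: 35.44,56.40 79.61,38.75 58.98,30.96 44.89,64.99

<svg xmlns="http://www.w3.org/2000/svg" width="114.50mm" height="74.18mm" viewBox="0 0 114.50 74.18">
  <polyline points="88.19,10.77 77.71,55.02 63.63,17.47 53.87,14.58 97.27,48.68" fill="none" stroke="#008000"/>
  <polygon points="17.71,39.95 56.48,39.95 56.48,53.29 17.71,53.29" fill="none" stroke="#008000"/>
  <polyline points="35.44,56.40 79.61,38.75 58.98,30.96 44.89,64.99" fill="none" stroke="#0000ff"/>
</svg>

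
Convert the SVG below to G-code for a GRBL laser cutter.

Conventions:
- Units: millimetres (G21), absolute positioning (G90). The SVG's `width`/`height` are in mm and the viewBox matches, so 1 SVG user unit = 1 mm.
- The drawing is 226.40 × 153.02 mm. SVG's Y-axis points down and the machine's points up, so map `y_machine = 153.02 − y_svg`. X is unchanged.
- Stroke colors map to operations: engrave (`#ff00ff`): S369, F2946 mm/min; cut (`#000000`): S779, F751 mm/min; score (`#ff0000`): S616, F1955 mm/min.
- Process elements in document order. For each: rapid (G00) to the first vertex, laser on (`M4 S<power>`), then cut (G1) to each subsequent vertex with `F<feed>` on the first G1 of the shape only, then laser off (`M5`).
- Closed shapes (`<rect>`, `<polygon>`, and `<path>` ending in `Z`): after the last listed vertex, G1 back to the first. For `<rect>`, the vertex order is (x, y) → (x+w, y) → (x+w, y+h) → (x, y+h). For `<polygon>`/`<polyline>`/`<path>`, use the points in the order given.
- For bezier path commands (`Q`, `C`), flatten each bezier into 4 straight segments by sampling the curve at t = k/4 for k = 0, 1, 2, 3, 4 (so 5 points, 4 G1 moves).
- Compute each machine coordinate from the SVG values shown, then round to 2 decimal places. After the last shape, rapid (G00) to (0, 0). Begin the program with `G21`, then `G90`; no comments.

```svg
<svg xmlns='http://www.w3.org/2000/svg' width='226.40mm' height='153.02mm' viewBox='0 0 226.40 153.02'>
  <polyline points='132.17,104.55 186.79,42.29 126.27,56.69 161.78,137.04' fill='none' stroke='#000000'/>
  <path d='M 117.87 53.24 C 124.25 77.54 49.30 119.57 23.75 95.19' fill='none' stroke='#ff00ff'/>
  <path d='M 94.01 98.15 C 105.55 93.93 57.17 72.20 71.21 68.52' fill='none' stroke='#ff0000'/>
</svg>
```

1 u = 1 mm; y_m = 153.02 − y.

[1] `<polyline>` open polyline, #000000→cut S779 F751: (132.17,48.47) → (186.79,110.73) → (126.27,96.33) → (161.78,15.98)

[2] `<path>` cubic bezier, #ff00ff→engrave S369 F2946: (117.87,99.78) → (109.45,79.55) → (82.78,60.55) → (50.13,50.68) → (23.75,57.83)

[3] `<path>` cubic bezier, #ff0000→score S616 F1955: (94.01,54.87) → (93.34,60.76) → (81.67,69.89) → (70.47,78.91) → (71.21,84.50)

G21
G90
G00 X132.17 Y48.47
M4 S779
G1 X186.79 Y110.73 F751
G1 X126.27 Y96.33
G1 X161.78 Y15.98
M5
G00 X117.87 Y99.78
M4 S369
G1 X109.45 Y79.55 F2946
G1 X82.78 Y60.55
G1 X50.13 Y50.68
G1 X23.75 Y57.83
M5
G00 X94.01 Y54.87
M4 S616
G1 X93.34 Y60.76 F1955
G1 X81.67 Y69.89
G1 X70.47 Y78.91
G1 X71.21 Y84.50
M5
G00 X0.00 Y0.00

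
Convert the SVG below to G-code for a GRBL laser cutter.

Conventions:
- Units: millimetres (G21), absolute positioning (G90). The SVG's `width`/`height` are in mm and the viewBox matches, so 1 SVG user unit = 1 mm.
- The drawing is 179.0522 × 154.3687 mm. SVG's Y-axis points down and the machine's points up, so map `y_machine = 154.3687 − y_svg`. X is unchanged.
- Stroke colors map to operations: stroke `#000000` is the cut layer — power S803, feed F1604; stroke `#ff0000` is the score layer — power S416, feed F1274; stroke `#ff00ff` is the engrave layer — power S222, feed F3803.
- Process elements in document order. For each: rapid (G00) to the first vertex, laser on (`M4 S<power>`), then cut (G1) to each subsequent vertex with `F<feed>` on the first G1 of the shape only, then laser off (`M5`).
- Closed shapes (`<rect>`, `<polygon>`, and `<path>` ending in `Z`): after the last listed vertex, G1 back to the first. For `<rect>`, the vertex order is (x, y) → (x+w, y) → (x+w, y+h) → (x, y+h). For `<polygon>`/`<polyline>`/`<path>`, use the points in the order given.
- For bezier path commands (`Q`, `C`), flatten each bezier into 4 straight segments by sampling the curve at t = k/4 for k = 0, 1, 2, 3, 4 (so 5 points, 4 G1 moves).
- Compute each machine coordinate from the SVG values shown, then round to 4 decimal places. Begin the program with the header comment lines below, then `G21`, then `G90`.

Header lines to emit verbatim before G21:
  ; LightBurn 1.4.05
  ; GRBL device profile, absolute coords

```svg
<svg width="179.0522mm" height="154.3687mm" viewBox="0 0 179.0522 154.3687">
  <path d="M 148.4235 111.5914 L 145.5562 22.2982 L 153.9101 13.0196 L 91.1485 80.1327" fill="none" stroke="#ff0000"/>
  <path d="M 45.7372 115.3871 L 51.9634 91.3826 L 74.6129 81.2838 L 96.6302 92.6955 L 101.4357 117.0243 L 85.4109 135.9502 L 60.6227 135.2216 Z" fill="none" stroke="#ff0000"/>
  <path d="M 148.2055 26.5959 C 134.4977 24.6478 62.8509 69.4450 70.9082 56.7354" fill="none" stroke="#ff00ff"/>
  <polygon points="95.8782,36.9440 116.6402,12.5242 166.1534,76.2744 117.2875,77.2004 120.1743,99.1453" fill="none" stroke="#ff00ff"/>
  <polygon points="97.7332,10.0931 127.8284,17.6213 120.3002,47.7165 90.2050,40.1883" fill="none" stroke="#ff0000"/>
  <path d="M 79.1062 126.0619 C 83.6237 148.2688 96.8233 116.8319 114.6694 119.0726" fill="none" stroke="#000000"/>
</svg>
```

; LightBurn 1.4.05
; GRBL device profile, absolute coords
G21
G90
G00 X148.4235 Y42.7773
M4 S416
G1 X145.5562 Y132.0705 F1274
G1 X153.9101 Y141.3491
G1 X91.1485 Y74.2360
M5
G00 X45.7372 Y38.9816
M4 S416
G1 X51.9634 Y62.9861 F1274
G1 X74.6129 Y73.0849
G1 X96.6302 Y61.6732
G1 X101.4357 Y37.3444
G1 X85.4109 Y18.4185
G1 X60.6227 Y19.1471
G1 X45.7372 Y38.9816
M5
G00 X148.2055 Y127.7728
M4 S222
G1 X129.2118 Y122.0981 F3803
G1 X101.3949 Y108.6675
G1 X77.6591 Y97.2547
G1 X70.9082 Y97.6333
M5
G00 X95.8782 Y117.4247
M4 S222
G1 X116.6402 Y141.8445 F3803
G1 X166.1534 Y78.0943
G1 X117.2875 Y77.1683
G1 X120.1743 Y55.2234
G1 X95.8782 Y117.4247
M5
G00 X97.7332 Y144.2756
M4 S416
G1 X127.8284 Y136.7474 F1274
G1 X120.3002 Y106.6522
G1 X90.2050 Y114.1804
G1 X97.7332 Y144.2756
M5
G00 X79.1062 Y28.3068
M4 S803
G1 X84.0592 Y20.3454 F1604
G1 X91.8896 Y24.3141
G1 X102.2191 Y32.0265
G1 X114.6694 Y35.2961
M5

Since the viewBox matches the mm dimensions, user units are millimetres directly. The only transform is the Y-flip y_m = 154.3687 − y_svg.

Shape 1 is a open polyline drawn with `<path>`. Its stroke #ff0000 means score at S416, F1274. After flipping Y the toolpath is (148.4235,42.7773) → (145.5562,132.0705) → (153.9101,141.3491) → (91.1485,74.2360).

Shape 2 is a regular polygon drawn with `<path>`. Its stroke #ff0000 means score at S416, F1274. After flipping Y the toolpath is (45.7372,38.9816) → (51.9634,62.9861) → (74.6129,73.0849) → (96.6302,61.6732) → (101.4357,37.3444) → (85.4109,18.4185) → (60.6227,19.1471) → (45.7372,38.9816), returning to the start.

Shape 3 is a cubic bezier drawn with `<path>`. Its stroke #ff00ff means engrave at S222, F3803. After flipping Y the toolpath is (148.2055,127.7728) → (129.2118,122.0981) → (101.3949,108.6675) → (77.6591,97.2547) → (70.9082,97.6333).

Shape 4 is a closed polygon drawn with `<polygon>`. Its stroke #ff00ff means engrave at S222, F3803. After flipping Y the toolpath is (95.8782,117.4247) → (116.6402,141.8445) → (166.1534,78.0943) → (117.2875,77.1683) → (120.1743,55.2234) → (95.8782,117.4247), returning to the start.

Shape 5 is a regular polygon drawn with `<polygon>`. Its stroke #ff0000 means score at S416, F1274. After flipping Y the toolpath is (97.7332,144.2756) → (127.8284,136.7474) → (120.3002,106.6522) → (90.2050,114.1804) → (97.7332,144.2756), returning to the start.

Shape 6 is a cubic bezier drawn with `<path>`. Its stroke #000000 means cut at S803, F1604. After flipping Y the toolpath is (79.1062,28.3068) → (84.0592,20.3454) → (91.8896,24.3141) → (102.2191,32.0265) → (114.6694,35.2961).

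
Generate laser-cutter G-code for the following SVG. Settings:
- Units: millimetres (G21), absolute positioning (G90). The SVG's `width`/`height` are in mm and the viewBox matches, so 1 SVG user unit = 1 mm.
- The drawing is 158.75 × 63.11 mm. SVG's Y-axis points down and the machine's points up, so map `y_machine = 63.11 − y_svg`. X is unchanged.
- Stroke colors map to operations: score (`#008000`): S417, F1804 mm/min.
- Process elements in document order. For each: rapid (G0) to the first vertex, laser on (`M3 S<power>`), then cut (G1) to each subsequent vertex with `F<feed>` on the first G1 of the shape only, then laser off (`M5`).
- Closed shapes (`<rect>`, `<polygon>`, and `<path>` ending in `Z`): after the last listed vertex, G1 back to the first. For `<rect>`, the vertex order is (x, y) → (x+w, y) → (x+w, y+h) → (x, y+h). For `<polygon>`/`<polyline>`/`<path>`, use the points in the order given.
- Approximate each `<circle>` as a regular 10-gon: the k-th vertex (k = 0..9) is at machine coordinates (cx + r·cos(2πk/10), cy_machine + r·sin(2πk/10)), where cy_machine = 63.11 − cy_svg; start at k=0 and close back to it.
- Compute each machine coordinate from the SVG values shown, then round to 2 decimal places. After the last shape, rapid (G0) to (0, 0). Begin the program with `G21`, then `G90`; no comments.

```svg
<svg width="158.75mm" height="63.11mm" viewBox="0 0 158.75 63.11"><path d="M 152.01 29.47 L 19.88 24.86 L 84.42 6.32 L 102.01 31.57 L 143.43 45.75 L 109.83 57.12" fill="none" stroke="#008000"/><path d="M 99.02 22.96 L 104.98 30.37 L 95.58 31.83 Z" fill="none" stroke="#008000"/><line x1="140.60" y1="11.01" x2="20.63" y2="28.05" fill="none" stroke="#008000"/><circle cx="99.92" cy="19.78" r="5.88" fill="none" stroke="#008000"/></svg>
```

1 u = 1 mm; y_m = 63.11 − y.

[1] `<path>` open polyline, #008000→score S417 F1804: (152.01,33.64) → (19.88,38.25) → (84.42,56.79) → (102.01,31.54) → (143.43,17.36) → (109.83,5.99)

[2] `<path>` regular polygon, #008000→score S417 F1804: (99.02,40.15) → (104.98,32.74) → (95.58,31.28) → (99.02,40.15) (closed)

[3] `<line>` line segment, #008000→score S417 F1804: (140.60,52.10) → (20.63,35.06)

[4] `<circle>` circle, #008000→score S417 F1804: (105.80,43.33) → (104.68,46.79) → (101.74,48.92) → (98.10,48.92) → (95.16,46.79) → (94.04,43.33) → (95.16,39.87) → (98.10,37.74) → (101.74,37.74) → (104.68,39.87) → (105.80,43.33) (closed)

G21
G90
G0 X152.01 Y33.64
M3 S417
G1 X19.88 Y38.25 F1804
G1 X84.42 Y56.79
G1 X102.01 Y31.54
G1 X143.43 Y17.36
G1 X109.83 Y5.99
M5
G0 X99.02 Y40.15
M3 S417
G1 X104.98 Y32.74 F1804
G1 X95.58 Y31.28
G1 X99.02 Y40.15
M5
G0 X140.60 Y52.10
M3 S417
G1 X20.63 Y35.06 F1804
M5
G0 X105.80 Y43.33
M3 S417
G1 X104.68 Y46.79 F1804
G1 X101.74 Y48.92
G1 X98.10 Y48.92
G1 X95.16 Y46.79
G1 X94.04 Y43.33
G1 X95.16 Y39.87
G1 X98.10 Y37.74
G1 X101.74 Y37.74
G1 X104.68 Y39.87
G1 X105.80 Y43.33
M5
G0 X0.00 Y0.00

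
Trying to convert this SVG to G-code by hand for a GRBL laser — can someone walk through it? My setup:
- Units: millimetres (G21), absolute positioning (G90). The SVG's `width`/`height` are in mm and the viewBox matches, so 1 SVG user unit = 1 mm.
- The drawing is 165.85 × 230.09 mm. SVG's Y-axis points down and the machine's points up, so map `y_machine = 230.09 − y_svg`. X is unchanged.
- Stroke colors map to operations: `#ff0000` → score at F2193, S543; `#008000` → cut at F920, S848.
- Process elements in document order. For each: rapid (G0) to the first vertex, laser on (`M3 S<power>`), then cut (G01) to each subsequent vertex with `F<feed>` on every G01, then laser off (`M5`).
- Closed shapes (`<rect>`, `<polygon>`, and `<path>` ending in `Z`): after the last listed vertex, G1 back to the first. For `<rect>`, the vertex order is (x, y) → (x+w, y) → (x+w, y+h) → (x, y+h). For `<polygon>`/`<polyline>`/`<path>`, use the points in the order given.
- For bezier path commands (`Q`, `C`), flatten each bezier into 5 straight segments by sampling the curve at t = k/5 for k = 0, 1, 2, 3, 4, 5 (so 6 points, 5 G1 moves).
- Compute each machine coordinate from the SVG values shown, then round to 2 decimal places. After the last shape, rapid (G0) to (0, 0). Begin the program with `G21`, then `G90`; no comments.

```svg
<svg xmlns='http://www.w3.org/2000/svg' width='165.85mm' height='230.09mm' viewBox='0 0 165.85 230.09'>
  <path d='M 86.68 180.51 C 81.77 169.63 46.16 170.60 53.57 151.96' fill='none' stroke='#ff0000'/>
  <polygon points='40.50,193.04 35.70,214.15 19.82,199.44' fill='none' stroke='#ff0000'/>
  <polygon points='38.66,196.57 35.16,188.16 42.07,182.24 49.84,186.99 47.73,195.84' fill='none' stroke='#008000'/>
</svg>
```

G21
G90
G0 X86.68 Y49.58
M3 S543
G01 X80.64 Y54.94 F2193
G01 X70.77 Y58.96 F2193
G01 X60.61 Y63.16 F2193
G01 X53.70 Y69.05 F2193
G01 X53.57 Y78.13 F2193
M5
G0 X40.50 Y37.05
M3 S543
G01 X35.70 Y15.94 F2193
G01 X19.82 Y30.65 F2193
G01 X40.50 Y37.05 F2193
M5
G0 X38.66 Y33.52
M3 S848
G01 X35.16 Y41.93 F920
G01 X42.07 Y47.85 F920
G01 X49.84 Y43.10 F920
G01 X47.73 Y34.25 F920
G01 X38.66 Y33.52 F920
M5
G0 X0.00 Y0.00

Since the viewBox matches the mm dimensions, user units are millimetres directly. The only transform is the Y-flip y_m = 230.09 − y_svg.

Shape 1 is a cubic bezier drawn with `<path>`. Its stroke #ff0000 means score at S543, F2193. After flipping Y the toolpath is (86.68,49.58) → (80.64,54.94) → (70.77,58.96) → (60.61,63.16) → (53.70,69.05) → (53.57,78.13).

Shape 2 is a regular polygon drawn with `<polygon>`. Its stroke #ff0000 means score at S543, F2193. After flipping Y the toolpath is (40.50,37.05) → (35.70,15.94) → (19.82,30.65) → (40.50,37.05), returning to the start.

Shape 3 is a regular polygon drawn with `<polygon>`. Its stroke #008000 means cut at S848, F920. After flipping Y the toolpath is (38.66,33.52) → (35.16,41.93) → (42.07,47.85) → (49.84,43.10) → (47.73,34.25) → (38.66,33.52), returning to the start.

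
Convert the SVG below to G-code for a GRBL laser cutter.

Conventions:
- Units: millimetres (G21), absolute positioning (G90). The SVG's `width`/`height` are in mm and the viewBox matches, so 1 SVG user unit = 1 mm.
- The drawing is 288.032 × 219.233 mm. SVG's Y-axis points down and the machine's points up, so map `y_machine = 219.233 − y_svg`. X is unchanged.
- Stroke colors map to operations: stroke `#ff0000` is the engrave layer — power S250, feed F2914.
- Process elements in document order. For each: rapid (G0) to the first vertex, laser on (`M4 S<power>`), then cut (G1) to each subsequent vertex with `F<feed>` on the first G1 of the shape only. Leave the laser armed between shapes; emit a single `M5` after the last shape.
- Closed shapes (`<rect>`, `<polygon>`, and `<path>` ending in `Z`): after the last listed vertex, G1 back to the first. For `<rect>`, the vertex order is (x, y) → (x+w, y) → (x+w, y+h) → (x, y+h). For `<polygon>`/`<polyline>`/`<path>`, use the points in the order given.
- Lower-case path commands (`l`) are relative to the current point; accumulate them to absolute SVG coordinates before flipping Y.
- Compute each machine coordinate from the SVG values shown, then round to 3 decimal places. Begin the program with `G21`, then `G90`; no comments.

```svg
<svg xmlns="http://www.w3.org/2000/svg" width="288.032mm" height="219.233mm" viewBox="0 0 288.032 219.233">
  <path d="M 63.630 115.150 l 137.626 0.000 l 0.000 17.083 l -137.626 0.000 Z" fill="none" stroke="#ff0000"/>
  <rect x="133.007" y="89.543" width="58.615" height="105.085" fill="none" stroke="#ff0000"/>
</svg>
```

1 u = 1 mm; y_m = 219.233 − y.

[1] `<path>` rectangle, #ff0000→engrave S250 F2914: (63.630,104.083) → (201.256,104.083) → (201.256,87.000) → (63.630,87.000) → (63.630,104.083) (closed)

[2] `<rect>` rectangle, #ff0000→engrave S250 F2914: (133.007,129.690) → (191.622,129.690) → (191.622,24.605) → (133.007,24.605) → (133.007,129.690) (closed)

G21
G90
G0 X63.630 Y104.083
M4 S250
G1 X201.256 Y104.083 F2914
G1 X201.256 Y87.000
G1 X63.630 Y87.000
G1 X63.630 Y104.083
G0 X133.007 Y129.690
M4 S250
G1 X191.622 Y129.690 F2914
G1 X191.622 Y24.605
G1 X133.007 Y24.605
G1 X133.007 Y129.690
M5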